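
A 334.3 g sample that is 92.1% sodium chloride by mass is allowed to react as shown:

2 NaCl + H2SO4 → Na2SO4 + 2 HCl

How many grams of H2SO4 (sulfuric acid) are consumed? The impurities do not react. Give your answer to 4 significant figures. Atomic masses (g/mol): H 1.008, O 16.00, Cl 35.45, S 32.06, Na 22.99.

Mass of pure NaCl = 334.3 g × 0.921 = 307.89 g.
M(NaCl) = 22.99 + 35.45 = 58.44 g/mol.
M(H2SO4) = 2(1.008) + 32.06 + 4(16.00) = 98.076 g/mol.
n(NaCl) = 307.89 g / 58.44 g/mol = 5.2685 mol.
From the equation the NaCl:H2SO4 mole ratio is 2:1, so n(H2SO4) = 5.2685 × 1/2 = 2.6342 mol.
Mass of H2SO4 = 2.6342 mol × 98.076 g/mol = 258.36 g.

258.4 g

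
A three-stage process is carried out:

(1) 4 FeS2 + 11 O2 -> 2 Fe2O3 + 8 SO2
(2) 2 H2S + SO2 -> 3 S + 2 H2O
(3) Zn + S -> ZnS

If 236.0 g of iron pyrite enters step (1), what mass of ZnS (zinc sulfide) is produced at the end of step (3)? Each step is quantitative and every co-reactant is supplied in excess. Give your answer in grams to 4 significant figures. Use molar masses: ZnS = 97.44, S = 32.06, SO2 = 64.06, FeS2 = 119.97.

n(FeS2) = 236.0 / 119.97 = 1.9672 mol.
Reaction (1): FeS2→SO2 ratio 4:8 ⇒ n(SO2) = 3.9343 mol.
Reaction (2): SO2→S ratio 1:3 ⇒ n(S) = 11.803 mol.
Reaction (3): S→ZnS ratio 1:1 ⇒ n(ZnS) = 11.803 mol.
Mass of ZnS = 11.803 × 97.44 = 1150.1 g.

1150 g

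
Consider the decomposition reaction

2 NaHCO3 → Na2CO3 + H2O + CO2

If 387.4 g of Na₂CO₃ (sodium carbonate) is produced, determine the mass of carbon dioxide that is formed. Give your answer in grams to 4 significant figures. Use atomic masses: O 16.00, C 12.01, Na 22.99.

160.9 g

M(Na2CO3) = 2(22.99) + 12.01 + 3(16.00) = 105.99 g/mol.
M(CO2) = 12.01 + 2(16.00) = 44.01 g/mol.
n(Na2CO3) = 387.40 g / 105.99 g/mol = 3.6551 mol.
From the equation the Na2CO3:CO2 mole ratio is 1:1, so n(CO2) = 3.6551 × 1/1 = 3.6551 mol.
Mass of CO2 = 3.6551 mol × 44.01 g/mol = 160.86 g.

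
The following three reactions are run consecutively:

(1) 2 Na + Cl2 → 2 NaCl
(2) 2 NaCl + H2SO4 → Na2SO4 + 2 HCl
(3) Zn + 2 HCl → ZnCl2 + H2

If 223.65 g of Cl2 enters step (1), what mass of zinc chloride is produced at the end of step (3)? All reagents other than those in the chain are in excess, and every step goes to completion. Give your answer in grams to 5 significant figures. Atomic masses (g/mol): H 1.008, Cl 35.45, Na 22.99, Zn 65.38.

M(Cl2) = 2(35.45) = 70.90 g/mol.
M(ZnCl2) = 65.38 + 2(35.45) = 136.28 g/mol.
n(Cl2) = 223.65 / 70.90 = 3.15444 mol.
Reaction (1): Cl2→NaCl ratio 1:2 ⇒ n(NaCl) = 6.30889 mol.
Reaction (2): NaCl→HCl ratio 2:2 ⇒ n(HCl) = 6.30889 mol.
Reaction (3): HCl→ZnCl2 ratio 2:1 ⇒ n(ZnCl2) = 3.15444 mol.
Mass of ZnCl2 = 3.15444 × 136.28 = 429.887 g.

429.89 g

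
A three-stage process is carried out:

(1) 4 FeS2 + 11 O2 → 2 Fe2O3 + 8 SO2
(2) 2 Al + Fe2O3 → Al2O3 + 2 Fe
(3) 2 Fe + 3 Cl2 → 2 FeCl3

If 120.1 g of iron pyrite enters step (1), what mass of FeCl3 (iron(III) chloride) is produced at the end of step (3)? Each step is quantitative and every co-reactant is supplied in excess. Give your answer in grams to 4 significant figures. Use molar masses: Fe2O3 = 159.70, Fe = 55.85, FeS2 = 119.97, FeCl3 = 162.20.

n(FeS2) = 120.1 / 119.97 = 1.0011 mol.
Reaction (1): FeS2→Fe2O3 ratio 4:2 ⇒ n(Fe2O3) = 0.50054 mol.
Reaction (2): Fe2O3→Fe ratio 1:2 ⇒ n(Fe) = 1.0011 mol.
Reaction (3): Fe→FeCl3 ratio 2:2 ⇒ n(FeCl3) = 1.0011 mol.
Mass of FeCl3 = 1.0011 × 162.20 = 162.38 g.

162.4 g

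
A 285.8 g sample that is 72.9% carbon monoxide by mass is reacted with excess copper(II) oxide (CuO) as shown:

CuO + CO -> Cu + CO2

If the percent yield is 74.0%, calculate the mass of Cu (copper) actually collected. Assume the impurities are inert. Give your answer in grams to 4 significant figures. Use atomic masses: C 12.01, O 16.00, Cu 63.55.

Pure CO available = 285.8 g × 0.729 = 208.35 g.
M(CO) = 12.01 + 16.00 = 28.01 g/mol.
M(Cu) = 63.55 g/mol.
n(CO) = 208.35 g / 28.01 g/mol = 7.4384 mol.
From the equation the CO:Cu mole ratio is 1:1, so n(Cu) = 7.4384 × 1/1 = 7.4384 mol.
Mass of Cu = 7.4384 mol × 63.55 g/mol = 472.71 g.
Actual mass collected = 472.71 g × 0.740 = 349.80 g.

349.8 g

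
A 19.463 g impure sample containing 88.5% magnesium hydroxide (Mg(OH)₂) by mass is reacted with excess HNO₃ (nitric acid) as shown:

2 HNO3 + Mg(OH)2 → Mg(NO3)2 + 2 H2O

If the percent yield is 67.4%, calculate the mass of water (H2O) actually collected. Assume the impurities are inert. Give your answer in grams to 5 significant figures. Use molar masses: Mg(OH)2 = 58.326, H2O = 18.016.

7.1720 g

Pure Mg(OH)2 available = 19.463 g × 0.885 = 17.2248 g.
n(Mg(OH)2) = 17.2248 g / 58.326 g/mol = 0.295319 mol.
From the equation the Mg(OH)2:H2O mole ratio is 1:2, so n(H2O) = 0.295319 × 2/1 = 0.590637 mol.
Mass of H2O = 0.590637 mol × 18.016 g/mol = 10.6409 g.
Actual mass collected = 10.6409 g × 0.674 = 7.17198 g.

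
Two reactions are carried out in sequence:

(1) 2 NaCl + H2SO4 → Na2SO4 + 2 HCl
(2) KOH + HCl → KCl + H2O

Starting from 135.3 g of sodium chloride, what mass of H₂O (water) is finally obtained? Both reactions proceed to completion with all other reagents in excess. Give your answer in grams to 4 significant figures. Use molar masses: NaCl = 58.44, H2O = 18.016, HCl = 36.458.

41.71 g

n(NaCl) = 135.30 / 58.44 = 2.3152 mol.
Step 1 gives a 2:2 ratio of NaCl to HCl, so n(HCl) = 2.3152 mol.
In step 2 the HCl:H2O ratio is 1:1, so n(H2O) = 2.3152 mol.
Mass of H2O = 2.3152 × 18.016 = 41.711 g.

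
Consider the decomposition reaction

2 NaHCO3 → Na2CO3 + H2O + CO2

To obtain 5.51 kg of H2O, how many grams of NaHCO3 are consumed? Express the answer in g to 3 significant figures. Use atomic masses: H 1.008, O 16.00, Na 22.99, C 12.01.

M(H2O) = 2(1.008) + 16.00 = 18.016 g/mol.
M(NaHCO3) = 22.99 + 1.008 + 12.01 + 3(16.00) = 84.008 g/mol.
Convert: 5.51 kg = 5510 g.
n(H2O) = 5510 g / 18.016 g/mol = 305.8 mol.
From the equation the H2O:NaHCO3 mole ratio is 1:2, so n(NaHCO3) = 305.8 × 2/1 = 611.7 mol.
Mass of NaHCO3 = 611.7 mol × 84.008 g/mol = 51390 g.

51400 g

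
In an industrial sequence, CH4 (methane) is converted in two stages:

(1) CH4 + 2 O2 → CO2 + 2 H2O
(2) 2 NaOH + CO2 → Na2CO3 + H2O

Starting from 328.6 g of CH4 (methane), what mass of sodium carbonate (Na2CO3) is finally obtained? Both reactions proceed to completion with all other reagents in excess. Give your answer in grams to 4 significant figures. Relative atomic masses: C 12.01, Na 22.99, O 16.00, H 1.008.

M(CH4) = 12.01 + 4(1.008) = 16.042 g/mol.
M(Na2CO3) = 2(22.99) + 12.01 + 3(16.00) = 105.99 g/mol.
n(CH4) = 328.60 / 16.042 = 20.484 mol.
Step 1 gives a 1:1 ratio of CH4 to CO2, so n(CO2) = 20.484 mol.
In step 2 the CO2:Na2CO3 ratio is 1:1, so n(Na2CO3) = 20.484 mol.
Mass of Na2CO3 = 20.484 × 105.99 = 2171.1 g.

2171 g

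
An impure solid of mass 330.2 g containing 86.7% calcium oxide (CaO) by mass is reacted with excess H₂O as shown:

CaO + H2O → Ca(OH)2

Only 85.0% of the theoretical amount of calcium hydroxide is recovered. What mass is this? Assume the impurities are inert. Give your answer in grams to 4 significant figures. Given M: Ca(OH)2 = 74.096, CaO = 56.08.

Pure CaO available = 330.2 g × 0.867 = 286.28 g.
n(CaO) = 286.28 g / 56.08 g/mol = 5.1049 mol.
From the equation the CaO:Ca(OH)2 mole ratio is 1:1, so n(Ca(OH)2) = 5.1049 × 1/1 = 5.1049 mol.
Mass of Ca(OH)2 = 5.1049 mol × 74.096 g/mol = 378.25 g.
Actual mass collected = 378.25 g × 0.850 = 321.52 g.

321.5 g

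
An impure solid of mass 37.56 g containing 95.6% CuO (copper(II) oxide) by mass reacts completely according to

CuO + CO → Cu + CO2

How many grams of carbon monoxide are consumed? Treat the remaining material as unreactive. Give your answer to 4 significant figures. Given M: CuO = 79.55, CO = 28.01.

12.64 g

Mass of pure CuO = 37.56 g × 0.956 = 35.907 g.
n(CuO) = 35.907 g / 79.55 g/mol = 0.45138 mol.
From the equation the CuO:CO mole ratio is 1:1, so n(CO) = 0.45138 × 1/1 = 0.45138 mol.
Mass of CO = 0.45138 mol × 28.01 g/mol = 12.643 g.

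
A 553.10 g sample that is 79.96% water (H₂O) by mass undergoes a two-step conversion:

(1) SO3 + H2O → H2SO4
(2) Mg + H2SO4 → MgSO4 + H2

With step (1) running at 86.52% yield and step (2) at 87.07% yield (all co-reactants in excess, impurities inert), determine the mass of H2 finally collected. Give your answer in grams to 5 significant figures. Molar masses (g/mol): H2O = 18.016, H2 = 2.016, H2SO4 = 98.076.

37.282 g

Pure H2O = 553.10 × 0.7996 = 442.259 g.
n(H2O) = 442.259 / 18.016 = 24.5481 mol.
Step 1 (H2O:H2SO4 = 1:1): theoretical n(H2SO4) = 24.5481 mol; at 86.52% yield, n(H2SO4) = 21.2390 mol.
Step 2 (H2SO4:H2 = 1:1): theoretical n(H2) = 21.2390 mol, so theoretical mass = 21.2390 × 2.016 = 42.8179 g.
At 87.07% yield, actual mass of H2 = 42.8179 × 0.8707 = 37.2815 g.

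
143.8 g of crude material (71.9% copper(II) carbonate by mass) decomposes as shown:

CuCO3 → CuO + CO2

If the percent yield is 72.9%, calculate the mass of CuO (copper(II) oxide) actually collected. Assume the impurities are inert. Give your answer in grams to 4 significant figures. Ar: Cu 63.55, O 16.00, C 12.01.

48.53 g

Pure CuCO3 available = 143.8 g × 0.719 = 103.39 g.
M(CuCO3) = 63.55 + 12.01 + 3(16.00) = 123.56 g/mol.
M(CuO) = 63.55 + 16.00 = 79.55 g/mol.
n(CuCO3) = 103.39 g / 123.56 g/mol = 0.83678 mol.
From the equation the CuCO3:CuO mole ratio is 1:1, so n(CuO) = 0.83678 × 1/1 = 0.83678 mol.
Mass of CuO = 0.83678 mol × 79.55 g/mol = 66.566 g.
Actual mass collected = 66.566 g × 0.729 = 48.526 g.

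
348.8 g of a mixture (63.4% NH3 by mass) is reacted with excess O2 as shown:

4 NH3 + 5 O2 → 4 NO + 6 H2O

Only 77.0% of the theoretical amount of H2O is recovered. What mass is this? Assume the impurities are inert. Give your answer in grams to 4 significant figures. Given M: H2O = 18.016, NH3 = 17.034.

270.1 g

Pure NH3 available = 348.8 g × 0.634 = 221.14 g.
n(NH3) = 221.14 g / 17.034 g/mol = 12.982 mol.
From the equation the NH3:H2O mole ratio is 4:6, so n(H2O) = 12.982 × 6/4 = 19.473 mol.
Mass of H2O = 19.473 mol × 18.016 g/mol = 350.83 g.
Actual mass collected = 350.83 g × 0.770 = 270.14 g.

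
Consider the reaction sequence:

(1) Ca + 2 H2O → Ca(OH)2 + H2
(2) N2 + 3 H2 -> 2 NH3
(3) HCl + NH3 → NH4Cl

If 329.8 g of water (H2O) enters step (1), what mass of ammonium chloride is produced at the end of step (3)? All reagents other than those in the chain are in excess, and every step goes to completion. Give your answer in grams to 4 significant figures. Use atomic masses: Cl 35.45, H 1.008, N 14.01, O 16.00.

326.4 g

M(H2O) = 2(1.008) + 16.00 = 18.016 g/mol.
M(NH4Cl) = 14.01 + 4(1.008) + 35.45 = 53.492 g/mol.
n(H2O) = 329.8 / 18.016 = 18.306 mol.
Reaction (1): H2O→H2 ratio 2:1 ⇒ n(H2) = 9.1530 mol.
Reaction (2): H2→NH3 ratio 3:2 ⇒ n(NH3) = 6.1020 mol.
Reaction (3): NH3→NH4Cl ratio 1:1 ⇒ n(NH4Cl) = 6.1020 mol.
Mass of NH4Cl = 6.1020 × 53.492 = 326.41 g.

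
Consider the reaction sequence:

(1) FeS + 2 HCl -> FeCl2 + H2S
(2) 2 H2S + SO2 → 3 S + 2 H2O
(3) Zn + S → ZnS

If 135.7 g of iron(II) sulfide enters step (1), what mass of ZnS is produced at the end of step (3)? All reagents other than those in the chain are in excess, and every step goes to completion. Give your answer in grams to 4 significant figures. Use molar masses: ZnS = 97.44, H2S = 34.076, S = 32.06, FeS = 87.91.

n(FeS) = 135.7 / 87.91 = 1.5436 mol.
Reaction (1): FeS→H2S ratio 1:1 ⇒ n(H2S) = 1.5436 mol.
Reaction (2): H2S→S ratio 2:3 ⇒ n(S) = 2.3154 mol.
Reaction (3): S→ZnS ratio 1:1 ⇒ n(ZnS) = 2.3154 mol.
Mass of ZnS = 2.3154 × 97.44 = 225.62 g.

225.6 g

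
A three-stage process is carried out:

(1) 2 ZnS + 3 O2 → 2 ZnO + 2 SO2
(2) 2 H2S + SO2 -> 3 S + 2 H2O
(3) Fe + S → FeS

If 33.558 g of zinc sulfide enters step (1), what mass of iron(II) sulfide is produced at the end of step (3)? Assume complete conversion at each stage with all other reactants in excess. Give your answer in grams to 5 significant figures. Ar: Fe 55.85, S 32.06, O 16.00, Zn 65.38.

90.828 g

M(ZnS) = 65.38 + 32.06 = 97.44 g/mol.
M(FeS) = 55.85 + 32.06 = 87.91 g/mol.
n(ZnS) = 33.558 / 97.44 = 0.344397 mol.
Reaction (1): ZnS→SO2 ratio 2:2 ⇒ n(SO2) = 0.344397 mol.
Reaction (2): SO2→S ratio 1:3 ⇒ n(S) = 1.03319 mol.
Reaction (3): S→FeS ratio 1:1 ⇒ n(FeS) = 1.03319 mol.
Mass of FeS = 1.03319 × 87.91 = 90.8277 g.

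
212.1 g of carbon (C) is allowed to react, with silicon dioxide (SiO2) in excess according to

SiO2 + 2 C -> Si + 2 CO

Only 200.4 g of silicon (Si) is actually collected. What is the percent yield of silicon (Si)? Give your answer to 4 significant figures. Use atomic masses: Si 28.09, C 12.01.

80.79 %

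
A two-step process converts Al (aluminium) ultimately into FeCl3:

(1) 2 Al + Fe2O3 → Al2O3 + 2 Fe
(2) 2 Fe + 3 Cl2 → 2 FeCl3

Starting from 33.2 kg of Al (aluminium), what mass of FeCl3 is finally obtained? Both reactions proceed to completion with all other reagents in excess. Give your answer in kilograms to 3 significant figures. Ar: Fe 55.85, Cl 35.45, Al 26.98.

M(Al) = 26.98 g/mol.
M(FeCl3) = 55.85 + 3(35.45) = 162.20 g/mol.
33.2 kg = 33200 g.
n(Al) = 33200 / 26.98 = 1231 mol.
Step 1 gives a 2:2 ratio of Al to Fe, so n(Fe) = 1231 mol.
In step 2 the Fe:FeCl3 ratio is 2:2, so n(FeCl3) = 1231 mol.
Mass of FeCl3 = 1231 × 162.20 = 199600 g = 200 kg.

200 kg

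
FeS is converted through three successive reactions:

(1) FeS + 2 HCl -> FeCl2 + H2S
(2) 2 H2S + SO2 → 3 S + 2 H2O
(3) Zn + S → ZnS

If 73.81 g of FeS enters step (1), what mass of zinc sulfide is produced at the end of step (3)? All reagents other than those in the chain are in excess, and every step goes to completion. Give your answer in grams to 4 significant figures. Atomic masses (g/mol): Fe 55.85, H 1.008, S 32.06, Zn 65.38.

122.7 g

M(FeS) = 55.85 + 32.06 = 87.91 g/mol.
M(ZnS) = 65.38 + 32.06 = 97.44 g/mol.
n(FeS) = 73.81 / 87.91 = 0.83961 mol.
Reaction (1): FeS→H2S ratio 1:1 ⇒ n(H2S) = 0.83961 mol.
Reaction (2): H2S→S ratio 2:3 ⇒ n(S) = 1.2594 mol.
Reaction (3): S→ZnS ratio 1:1 ⇒ n(ZnS) = 1.2594 mol.
Mass of ZnS = 1.2594 × 97.44 = 122.72 g.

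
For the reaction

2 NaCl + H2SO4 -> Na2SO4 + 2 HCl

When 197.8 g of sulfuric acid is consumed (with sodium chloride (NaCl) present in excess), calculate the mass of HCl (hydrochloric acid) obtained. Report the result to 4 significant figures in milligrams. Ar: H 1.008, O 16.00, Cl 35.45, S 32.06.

M(H2SO4) = 2(1.008) + 32.06 + 4(16.00) = 98.076 g/mol.
M(HCl) = 1.008 + 35.45 = 36.458 g/mol.
n(H2SO4) = 197.80 g / 98.076 g/mol = 2.0168 mol.
From the equation the H2SO4:HCl mole ratio is 1:2, so n(HCl) = 2.0168 × 2/1 = 4.0336 mol.
Mass of HCl = 4.0336 mol × 36.458 g/mol = 147.06 g.
Converting to mg: 147.06 g = 147100 mg.

147100 mg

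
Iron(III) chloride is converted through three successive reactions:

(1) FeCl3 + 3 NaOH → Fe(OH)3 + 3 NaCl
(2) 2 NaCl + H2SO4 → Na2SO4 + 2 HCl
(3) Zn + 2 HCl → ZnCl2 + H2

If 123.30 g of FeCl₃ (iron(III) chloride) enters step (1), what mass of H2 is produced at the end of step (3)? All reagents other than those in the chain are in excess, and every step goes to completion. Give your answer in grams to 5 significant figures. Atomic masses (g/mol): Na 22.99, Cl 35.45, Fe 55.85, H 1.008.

2.2988 g

M(FeCl3) = 55.85 + 3(35.45) = 162.20 g/mol.
M(H2) = 2(1.008) = 2.016 g/mol.
n(FeCl3) = 123.30 / 162.20 = 0.760173 mol.
Reaction (1): FeCl3→NaCl ratio 1:3 ⇒ n(NaCl) = 2.28052 mol.
Reaction (2): NaCl→HCl ratio 2:2 ⇒ n(HCl) = 2.28052 mol.
Reaction (3): HCl→H2 ratio 2:1 ⇒ n(H2) = 1.14026 mol.
Mass of H2 = 1.14026 × 2.016 = 2.29876 g.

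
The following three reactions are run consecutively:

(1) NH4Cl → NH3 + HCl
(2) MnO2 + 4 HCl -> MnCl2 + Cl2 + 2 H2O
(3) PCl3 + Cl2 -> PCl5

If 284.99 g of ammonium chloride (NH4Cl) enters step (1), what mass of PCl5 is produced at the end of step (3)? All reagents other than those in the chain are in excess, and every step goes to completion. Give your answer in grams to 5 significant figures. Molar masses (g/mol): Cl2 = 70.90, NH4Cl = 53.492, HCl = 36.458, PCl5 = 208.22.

277.33 g

n(NH4Cl) = 284.99 / 53.492 = 5.32771 mol.
Reaction (1): NH4Cl→HCl ratio 1:1 ⇒ n(HCl) = 5.32771 mol.
Reaction (2): HCl→Cl2 ratio 4:1 ⇒ n(Cl2) = 1.33193 mol.
Reaction (3): Cl2→PCl5 ratio 1:1 ⇒ n(PCl5) = 1.33193 mol.
Mass of PCl5 = 1.33193 × 208.22 = 277.334 g.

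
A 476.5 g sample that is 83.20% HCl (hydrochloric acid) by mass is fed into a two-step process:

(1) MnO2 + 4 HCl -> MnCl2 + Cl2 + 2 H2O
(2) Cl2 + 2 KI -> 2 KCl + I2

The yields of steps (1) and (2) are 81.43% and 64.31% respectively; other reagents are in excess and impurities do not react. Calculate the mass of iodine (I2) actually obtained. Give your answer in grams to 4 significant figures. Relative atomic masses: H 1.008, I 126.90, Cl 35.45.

361.3 g

Pure HCl = 476.5 × 0.8320 = 396.45 g.
M(HCl) = 1.008 + 35.45 = 36.458 g/mol.
M(I2) = 2(126.90) = 253.80 g/mol.
n(HCl) = 396.45 / 36.458 = 10.874 mol.
Step 1 (HCl:Cl2 = 4:1): theoretical n(Cl2) = 2.7185 mol; at 81.43% yield, n(Cl2) = 2.2137 mol.
Step 2 (Cl2:I2 = 1:1): theoretical n(I2) = 2.2137 mol, so theoretical mass = 2.2137 × 253.80 = 561.84 g.
At 64.31% yield, actual mass of I2 = 561.84 × 0.6431 = 361.32 g.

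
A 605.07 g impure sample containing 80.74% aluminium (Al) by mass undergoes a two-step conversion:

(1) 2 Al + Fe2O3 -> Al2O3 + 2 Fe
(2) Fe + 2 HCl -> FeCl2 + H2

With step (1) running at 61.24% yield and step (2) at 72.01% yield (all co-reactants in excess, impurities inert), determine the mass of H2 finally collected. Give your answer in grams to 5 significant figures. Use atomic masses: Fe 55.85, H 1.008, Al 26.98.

Pure Al = 605.07 × 0.8074 = 488.534 g.
M(Al) = 26.98 g/mol.
M(H2) = 2(1.008) = 2.016 g/mol.
n(Al) = 488.534 / 26.98 = 18.1072 mol.
Step 1 (Al:Fe = 2:2): theoretical n(Fe) = 18.1072 mol; at 61.24% yield, n(Fe) = 11.0889 mol.
Step 2 (Fe:H2 = 1:1): theoretical n(H2) = 11.0889 mol, so theoretical mass = 11.0889 × 2.016 = 22.3552 g.
At 72.01% yield, actual mass of H2 = 22.3552 × 0.7201 = 16.0980 g.

16.098 g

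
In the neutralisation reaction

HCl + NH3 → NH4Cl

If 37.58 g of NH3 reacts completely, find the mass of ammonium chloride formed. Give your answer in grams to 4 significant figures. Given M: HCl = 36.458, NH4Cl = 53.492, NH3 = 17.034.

118.0 g

n(NH3) = 37.580 g / 17.034 g/mol = 2.2062 mol.
From the equation the NH3:NH4Cl mole ratio is 1:1, so n(NH4Cl) = 2.2062 × 1/1 = 2.2062 mol.
Mass of NH4Cl = 2.2062 mol × 53.492 g/mol = 118.01 g.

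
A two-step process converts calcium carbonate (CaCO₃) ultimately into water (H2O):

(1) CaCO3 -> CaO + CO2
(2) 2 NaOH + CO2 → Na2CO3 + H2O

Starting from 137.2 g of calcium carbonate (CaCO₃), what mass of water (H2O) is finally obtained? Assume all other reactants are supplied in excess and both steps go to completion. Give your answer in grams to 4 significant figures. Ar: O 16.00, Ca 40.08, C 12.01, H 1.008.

M(CaCO3) = 40.08 + 12.01 + 3(16.00) = 100.09 g/mol.
M(H2O) = 2(1.008) + 16.00 = 18.016 g/mol.
n(CaCO3) = 137.20 / 100.09 = 1.3708 mol.
Step 1 gives a 1:1 ratio of CaCO3 to CO2, so n(CO2) = 1.3708 mol.
In step 2 the CO2:H2O ratio is 1:1, so n(H2O) = 1.3708 mol.
Mass of H2O = 1.3708 × 18.016 = 24.696 g.

24.70 g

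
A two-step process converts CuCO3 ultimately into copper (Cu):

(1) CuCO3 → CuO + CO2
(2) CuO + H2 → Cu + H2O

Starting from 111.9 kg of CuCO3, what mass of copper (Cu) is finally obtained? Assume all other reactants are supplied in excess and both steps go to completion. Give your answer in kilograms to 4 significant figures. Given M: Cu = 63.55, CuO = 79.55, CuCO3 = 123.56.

57.55 kg

111.9 kg = 111900 g.
n(CuCO3) = 111900 / 123.56 = 905.63 mol.
Step 1 gives a 1:1 ratio of CuCO3 to CuO, so n(CuO) = 905.63 mol.
In step 2 the CuO:Cu ratio is 1:1, so n(Cu) = 905.63 mol.
Mass of Cu = 905.63 × 63.55 = 57553 g = 57.55 kg.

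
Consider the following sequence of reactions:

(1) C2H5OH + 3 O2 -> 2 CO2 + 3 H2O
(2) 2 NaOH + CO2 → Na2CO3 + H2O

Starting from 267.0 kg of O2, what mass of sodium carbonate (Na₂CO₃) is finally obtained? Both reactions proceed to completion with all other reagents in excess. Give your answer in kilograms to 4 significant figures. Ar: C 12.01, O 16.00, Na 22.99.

589.6 kg

M(O2) = 2(16.00) = 32.00 g/mol.
M(Na2CO3) = 2(22.99) + 12.01 + 3(16.00) = 105.99 g/mol.
267.0 kg = 267000 g.
n(O2) = 267000 / 32.00 = 8343.8 mol.
Step 1 gives a 3:2 ratio of O2 to CO2, so n(CO2) = 5562.5 mol.
In step 2 the CO2:Na2CO3 ratio is 1:1, so n(Na2CO3) = 5562.5 mol.
Mass of Na2CO3 = 5562.5 × 105.99 = 589570 g = 589.6 kg.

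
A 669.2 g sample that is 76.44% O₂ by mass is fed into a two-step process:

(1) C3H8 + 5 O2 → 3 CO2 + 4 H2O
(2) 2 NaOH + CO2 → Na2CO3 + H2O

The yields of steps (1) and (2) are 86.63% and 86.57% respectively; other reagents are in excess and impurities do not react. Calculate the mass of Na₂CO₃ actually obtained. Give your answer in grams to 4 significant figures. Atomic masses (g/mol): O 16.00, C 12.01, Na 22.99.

Pure O2 = 669.2 × 0.7644 = 511.54 g.
M(O2) = 2(16.00) = 32.00 g/mol.
M(Na2CO3) = 2(22.99) + 12.01 + 3(16.00) = 105.99 g/mol.
n(O2) = 511.54 / 32.00 = 15.986 mol.
Step 1 (O2:CO2 = 5:3): theoretical n(CO2) = 9.5913 mol; at 86.63% yield, n(CO2) = 8.3090 mol.
Step 2 (CO2:Na2CO3 = 1:1): theoretical n(Na2CO3) = 8.3090 mol, so theoretical mass = 8.3090 × 105.99 = 880.67 g.
At 86.57% yield, actual mass of Na2CO3 = 880.67 × 0.8657 = 762.39 g.

762.4 g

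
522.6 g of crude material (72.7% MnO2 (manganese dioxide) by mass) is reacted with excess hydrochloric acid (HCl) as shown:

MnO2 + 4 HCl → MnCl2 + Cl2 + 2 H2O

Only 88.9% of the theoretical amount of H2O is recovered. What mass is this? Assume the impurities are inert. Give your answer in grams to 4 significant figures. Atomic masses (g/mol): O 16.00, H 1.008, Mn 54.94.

140.0 g

Pure MnO2 available = 522.6 g × 0.727 = 379.93 g.
M(MnO2) = 54.94 + 2(16.00) = 86.94 g/mol.
M(H2O) = 2(1.008) + 16.00 = 18.016 g/mol.
n(MnO2) = 379.93 g / 86.94 g/mol = 4.3700 mol.
From the equation the MnO2:H2O mole ratio is 1:2, so n(H2O) = 4.3700 × 2/1 = 8.7401 mol.
Mass of H2O = 8.7401 mol × 18.016 g/mol = 157.46 g.
Actual mass collected = 157.46 g × 0.889 = 139.98 g.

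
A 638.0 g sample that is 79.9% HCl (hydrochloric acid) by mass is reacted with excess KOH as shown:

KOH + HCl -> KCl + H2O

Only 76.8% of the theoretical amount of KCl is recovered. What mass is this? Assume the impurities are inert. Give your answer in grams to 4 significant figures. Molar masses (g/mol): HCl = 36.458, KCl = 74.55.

800.5 g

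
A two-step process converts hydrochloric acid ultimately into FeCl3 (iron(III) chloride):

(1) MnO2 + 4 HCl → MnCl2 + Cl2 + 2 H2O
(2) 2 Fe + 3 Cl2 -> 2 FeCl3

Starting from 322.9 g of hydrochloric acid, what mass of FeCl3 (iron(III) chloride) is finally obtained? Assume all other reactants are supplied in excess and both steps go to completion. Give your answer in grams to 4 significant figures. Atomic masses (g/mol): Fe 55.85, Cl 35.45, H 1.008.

M(HCl) = 1.008 + 35.45 = 36.458 g/mol.
M(FeCl3) = 55.85 + 3(35.45) = 162.20 g/mol.
n(HCl) = 322.90 / 36.458 = 8.8568 mol.
Step 1 gives a 4:1 ratio of HCl to Cl2, so n(Cl2) = 2.2142 mol.
In step 2 the Cl2:FeCl3 ratio is 3:2, so n(FeCl3) = 1.4761 mol.
Mass of FeCl3 = 1.4761 × 162.20 = 239.43 g.

239.4 g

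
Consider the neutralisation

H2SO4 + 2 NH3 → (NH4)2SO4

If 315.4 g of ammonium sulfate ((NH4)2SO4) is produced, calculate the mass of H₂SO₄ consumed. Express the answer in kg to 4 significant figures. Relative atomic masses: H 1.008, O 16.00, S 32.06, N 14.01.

M((NH4)2SO4) = 2(14.01) + 8(1.008) + 32.06 + 4(16.00) = 132.144 g/mol.
M(H2SO4) = 2(1.008) + 32.06 + 4(16.00) = 98.076 g/mol.
n((NH4)2SO4) = 315.40 g / 132.144 g/mol = 2.3868 mol.
From the equation the (NH4)2SO4:H2SO4 mole ratio is 1:1, so n(H2SO4) = 2.3868 × 1/1 = 2.3868 mol.
Mass of H2SO4 = 2.3868 mol × 98.076 g/mol = 234.09 g.
Converting to kg: 234.09 g = 0.2341 kg.

0.2341 kg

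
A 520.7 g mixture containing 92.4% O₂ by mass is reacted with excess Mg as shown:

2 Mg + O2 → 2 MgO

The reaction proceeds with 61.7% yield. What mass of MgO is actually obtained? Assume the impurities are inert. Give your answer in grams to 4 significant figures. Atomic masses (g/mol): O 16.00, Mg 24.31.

747.9 g

Pure O2 available = 520.7 g × 0.924 = 481.13 g.
M(O2) = 2(16.00) = 32.00 g/mol.
M(MgO) = 24.31 + 16.00 = 40.31 g/mol.
n(O2) = 481.13 g / 32.00 g/mol = 15.035 mol.
From the equation the O2:MgO mole ratio is 1:2, so n(MgO) = 15.035 × 2/1 = 30.070 mol.
Mass of MgO = 30.070 mol × 40.31 g/mol = 1212.1 g.
Actual mass collected = 1212.1 g × 0.617 = 747.89 g.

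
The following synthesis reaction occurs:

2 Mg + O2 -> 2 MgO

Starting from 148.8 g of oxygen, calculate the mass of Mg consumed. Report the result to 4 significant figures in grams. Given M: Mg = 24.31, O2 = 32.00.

n(O2) = 148.80 g / 32.00 g/mol = 4.6500 mol.
From the equation the O2:Mg mole ratio is 1:2, so n(Mg) = 4.6500 × 2/1 = 9.3000 mol.
Mass of Mg = 9.3000 mol × 24.31 g/mol = 226.08 g.

226.1 g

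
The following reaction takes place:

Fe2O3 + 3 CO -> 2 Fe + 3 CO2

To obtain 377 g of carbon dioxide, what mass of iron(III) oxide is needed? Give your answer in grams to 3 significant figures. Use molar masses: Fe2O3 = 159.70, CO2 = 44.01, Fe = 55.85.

456 g

n(CO2) = 377.0 g / 44.01 g/mol = 8.566 mol.
From the equation the CO2:Fe2O3 mole ratio is 3:1, so n(Fe2O3) = 8.566 × 1/3 = 2.855 mol.
Mass of Fe2O3 = 2.855 mol × 159.70 g/mol = 456.0 g.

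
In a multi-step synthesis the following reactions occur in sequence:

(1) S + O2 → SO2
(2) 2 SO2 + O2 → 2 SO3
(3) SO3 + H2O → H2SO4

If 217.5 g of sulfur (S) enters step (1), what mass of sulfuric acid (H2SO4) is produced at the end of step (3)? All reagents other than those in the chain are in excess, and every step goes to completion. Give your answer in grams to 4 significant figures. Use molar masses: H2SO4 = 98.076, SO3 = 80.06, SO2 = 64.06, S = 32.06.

n(S) = 217.5 / 32.06 = 6.7842 mol.
Reaction (1): S→SO2 ratio 1:1 ⇒ n(SO2) = 6.7842 mol.
Reaction (2): SO2→SO3 ratio 2:2 ⇒ n(SO3) = 6.7842 mol.
Reaction (3): SO3→H2SO4 ratio 1:1 ⇒ n(H2SO4) = 6.7842 mol.
Mass of H2SO4 = 6.7842 × 98.076 = 665.36 g.

665.4 g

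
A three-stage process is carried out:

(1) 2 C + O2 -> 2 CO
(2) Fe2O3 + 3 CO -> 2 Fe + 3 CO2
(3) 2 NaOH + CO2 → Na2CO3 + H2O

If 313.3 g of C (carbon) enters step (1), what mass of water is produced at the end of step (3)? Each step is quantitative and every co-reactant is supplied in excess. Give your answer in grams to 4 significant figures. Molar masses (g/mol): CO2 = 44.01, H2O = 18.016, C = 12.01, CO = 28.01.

470.0 g

n(C) = 313.3 / 12.01 = 26.087 mol.
Reaction (1): C→CO ratio 2:2 ⇒ n(CO) = 26.087 mol.
Reaction (2): CO→CO2 ratio 3:3 ⇒ n(CO2) = 26.087 mol.
Reaction (3): CO2→H2O ratio 1:1 ⇒ n(H2O) = 26.087 mol.
Mass of H2O = 26.087 × 18.016 = 469.98 g.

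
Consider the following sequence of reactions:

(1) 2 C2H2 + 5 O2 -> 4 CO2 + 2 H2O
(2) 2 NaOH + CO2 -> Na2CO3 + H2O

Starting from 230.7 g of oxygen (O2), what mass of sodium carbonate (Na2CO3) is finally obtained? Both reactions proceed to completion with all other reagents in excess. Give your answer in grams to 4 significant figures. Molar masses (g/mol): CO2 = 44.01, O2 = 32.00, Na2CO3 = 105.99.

611.3 g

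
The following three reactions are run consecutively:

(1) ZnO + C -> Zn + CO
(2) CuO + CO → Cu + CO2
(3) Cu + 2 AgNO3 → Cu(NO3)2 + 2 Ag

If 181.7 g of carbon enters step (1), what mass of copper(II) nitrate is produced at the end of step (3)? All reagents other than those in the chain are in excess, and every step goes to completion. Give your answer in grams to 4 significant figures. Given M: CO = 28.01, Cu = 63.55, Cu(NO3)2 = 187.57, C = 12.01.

2838 g

n(C) = 181.7 / 12.01 = 15.129 mol.
Reaction (1): C→CO ratio 1:1 ⇒ n(CO) = 15.129 mol.
Reaction (2): CO→Cu ratio 1:1 ⇒ n(Cu) = 15.129 mol.
Reaction (3): Cu→Cu(NO3)2 ratio 1:1 ⇒ n(Cu(NO3)2) = 15.129 mol.
Mass of Cu(NO3)2 = 15.129 × 187.57 = 2837.8 g.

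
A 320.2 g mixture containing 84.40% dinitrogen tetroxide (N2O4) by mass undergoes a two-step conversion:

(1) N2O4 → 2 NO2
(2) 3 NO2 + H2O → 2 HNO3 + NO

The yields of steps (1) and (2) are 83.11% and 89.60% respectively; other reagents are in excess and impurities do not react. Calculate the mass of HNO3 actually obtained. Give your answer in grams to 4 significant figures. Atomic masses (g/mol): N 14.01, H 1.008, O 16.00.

183.8 g

Pure N2O4 = 320.2 × 0.8440 = 270.25 g.
M(N2O4) = 2(14.01) + 4(16.00) = 92.02 g/mol.
M(HNO3) = 1.008 + 14.01 + 3(16.00) = 63.018 g/mol.
n(N2O4) = 270.25 / 92.02 = 2.9368 mol.
Step 1 (N2O4:NO2 = 1:2): theoretical n(NO2) = 5.8737 mol; at 83.11% yield, n(NO2) = 4.8816 mol.
Step 2 (NO2:HNO3 = 3:2): theoretical n(HNO3) = 3.2544 mol, so theoretical mass = 3.2544 × 63.018 = 205.09 g.
At 89.60% yield, actual mass of HNO3 = 205.09 × 0.8960 = 183.76 g.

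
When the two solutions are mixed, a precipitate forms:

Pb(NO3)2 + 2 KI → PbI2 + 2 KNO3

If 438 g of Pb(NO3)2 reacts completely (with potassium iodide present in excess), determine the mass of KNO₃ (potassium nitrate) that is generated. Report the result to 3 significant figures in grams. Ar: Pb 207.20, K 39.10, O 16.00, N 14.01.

M(Pb(NO3)2) = 207.20 + 2(14.01) + 6(16.00) = 331.22 g/mol.
M(KNO3) = 39.10 + 14.01 + 3(16.00) = 101.11 g/mol.
n(Pb(NO3)2) = 438.0 g / 331.22 g/mol = 1.322 mol.
From the equation the Pb(NO3)2:KNO3 mole ratio is 1:2, so n(KNO3) = 1.322 × 2/1 = 2.645 mol.
Mass of KNO3 = 2.645 mol × 101.11 g/mol = 267.4 g.

267 g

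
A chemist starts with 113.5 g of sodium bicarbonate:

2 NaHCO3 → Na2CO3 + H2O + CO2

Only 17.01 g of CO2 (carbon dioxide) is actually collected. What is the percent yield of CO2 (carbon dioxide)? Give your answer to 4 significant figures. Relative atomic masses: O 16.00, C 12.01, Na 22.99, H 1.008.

57.21 %

M(NaHCO3) = 22.99 + 1.008 + 12.01 + 3(16.00) = 84.008 g/mol.
M(CO2) = 12.01 + 2(16.00) = 44.01 g/mol.
n(NaHCO3) = 113.50 g / 84.008 g/mol = 1.3511 mol.
From the equation the NaHCO3:CO2 mole ratio is 2:1, so n(CO2) = 1.3511 × 1/2 = 0.67553 mol.
Mass of CO2 = 0.67553 mol × 44.01 g/mol = 29.730 g.
This is the theoretical yield. Percent yield = 17.01 g / 29.730 g × 100% = 57.215%.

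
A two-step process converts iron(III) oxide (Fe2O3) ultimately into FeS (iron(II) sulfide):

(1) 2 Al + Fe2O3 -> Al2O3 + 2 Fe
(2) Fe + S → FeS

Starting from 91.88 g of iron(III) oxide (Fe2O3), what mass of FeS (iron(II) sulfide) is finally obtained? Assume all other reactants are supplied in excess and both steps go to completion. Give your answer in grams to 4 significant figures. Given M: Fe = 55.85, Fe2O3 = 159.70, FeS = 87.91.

101.2 g

n(Fe2O3) = 91.880 / 159.70 = 0.57533 mol.
Step 1 gives a 1:2 ratio of Fe2O3 to Fe, so n(Fe) = 1.1507 mol.
In step 2 the Fe:FeS ratio is 1:1, so n(FeS) = 1.1507 mol.
Mass of FeS = 1.1507 × 87.91 = 101.15 g.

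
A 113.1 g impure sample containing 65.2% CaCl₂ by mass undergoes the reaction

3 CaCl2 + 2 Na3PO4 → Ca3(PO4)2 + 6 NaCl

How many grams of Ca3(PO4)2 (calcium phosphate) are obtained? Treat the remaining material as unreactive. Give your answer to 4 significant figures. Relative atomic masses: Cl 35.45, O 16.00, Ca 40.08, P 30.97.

68.70 g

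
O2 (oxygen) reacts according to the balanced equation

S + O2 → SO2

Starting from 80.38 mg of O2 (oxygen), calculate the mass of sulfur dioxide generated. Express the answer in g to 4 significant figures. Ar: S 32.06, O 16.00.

M(O2) = 2(16.00) = 32.00 g/mol.
M(SO2) = 32.06 + 2(16.00) = 64.06 g/mol.
Convert: 80.38 mg = 0.080380 g.
n(O2) = 0.080380 g / 32.00 g/mol = 0.0025119 mol.
From the equation the O2:SO2 mole ratio is 1:1, so n(SO2) = 0.0025119 × 1/1 = 0.0025119 mol.
Mass of SO2 = 0.0025119 mol × 64.06 g/mol = 0.16091 g.

0.1609 g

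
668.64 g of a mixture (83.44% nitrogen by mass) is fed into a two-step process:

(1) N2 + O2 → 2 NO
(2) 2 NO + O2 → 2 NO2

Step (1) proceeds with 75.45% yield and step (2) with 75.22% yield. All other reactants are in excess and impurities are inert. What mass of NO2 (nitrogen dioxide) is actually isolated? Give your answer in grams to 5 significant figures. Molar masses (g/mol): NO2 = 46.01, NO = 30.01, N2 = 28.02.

1039.9 g

Pure N2 = 668.64 × 0.8344 = 557.913 g.
n(N2) = 557.913 / 28.02 = 19.9112 mol.
Step 1 (N2:NO = 1:2): theoretical n(NO) = 39.8225 mol; at 75.45% yield, n(NO) = 30.0461 mol.
Step 2 (NO:NO2 = 2:2): theoretical n(NO2) = 30.0461 mol, so theoretical mass = 30.0461 × 46.01 = 1382.42 g.
At 75.22% yield, actual mass of NO2 = 1382.42 × 0.7522 = 1039.86 g.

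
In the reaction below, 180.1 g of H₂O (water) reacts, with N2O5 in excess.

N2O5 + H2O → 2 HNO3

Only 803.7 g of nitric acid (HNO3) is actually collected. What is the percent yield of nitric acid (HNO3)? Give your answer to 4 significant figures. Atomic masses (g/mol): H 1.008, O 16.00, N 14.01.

63.79 %

M(H2O) = 2(1.008) + 16.00 = 18.016 g/mol.
M(HNO3) = 1.008 + 14.01 + 3(16.00) = 63.018 g/mol.
n(H2O) = 180.10 g / 18.016 g/mol = 9.9967 mol.
From the equation the H2O:HNO3 mole ratio is 1:2, so n(HNO3) = 9.9967 × 2/1 = 19.993 mol.
Mass of HNO3 = 19.993 mol × 63.018 g/mol = 1259.9 g.
This is the theoretical yield. Percent yield = 803.7 g / 1259.9 g × 100% = 63.789%.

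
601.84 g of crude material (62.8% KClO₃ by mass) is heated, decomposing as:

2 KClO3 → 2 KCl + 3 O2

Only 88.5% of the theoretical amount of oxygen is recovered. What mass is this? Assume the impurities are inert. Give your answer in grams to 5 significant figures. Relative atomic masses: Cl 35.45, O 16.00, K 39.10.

Pure KClO3 available = 601.84 g × 0.628 = 377.956 g.
M(KClO3) = 39.10 + 35.45 + 3(16.00) = 122.55 g/mol.
M(O2) = 2(16.00) = 32.00 g/mol.
n(KClO3) = 377.956 g / 122.55 g/mol = 3.08409 mol.
From the equation the KClO3:O2 mole ratio is 2:3, so n(O2) = 3.08409 × 3/2 = 4.62614 mol.
Mass of O2 = 4.62614 mol × 32.00 g/mol = 148.036 g.
Actual mass collected = 148.036 g × 0.885 = 131.012 g.

131.01 g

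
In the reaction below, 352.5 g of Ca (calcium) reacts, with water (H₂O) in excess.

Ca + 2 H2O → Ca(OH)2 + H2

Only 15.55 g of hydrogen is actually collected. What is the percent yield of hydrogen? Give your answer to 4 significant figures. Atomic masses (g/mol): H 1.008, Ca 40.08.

87.70 %

M(Ca) = 40.08 g/mol.
M(H2) = 2(1.008) = 2.016 g/mol.
n(Ca) = 352.50 g / 40.08 g/mol = 8.7949 mol.
From the equation the Ca:H2 mole ratio is 1:1, so n(H2) = 8.7949 × 1/1 = 8.7949 mol.
Mass of H2 = 8.7949 mol × 2.016 g/mol = 17.731 g.
This is the theoretical yield. Percent yield = 15.55 g / 17.731 g × 100% = 87.702%.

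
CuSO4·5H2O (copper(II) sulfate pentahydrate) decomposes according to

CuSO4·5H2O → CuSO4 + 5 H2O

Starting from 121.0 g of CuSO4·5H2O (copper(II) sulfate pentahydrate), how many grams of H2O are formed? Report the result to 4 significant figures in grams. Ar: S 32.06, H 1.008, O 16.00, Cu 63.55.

43.65 g

M(CuSO4·5H2O) = 63.55 + 32.06 + 9(16.00) + 10(1.008) = 249.69 g/mol.
M(H2O) = 2(1.008) + 16.00 = 18.016 g/mol.
n(CuSO4·5H2O) = 121.00 g / 249.69 g/mol = 0.48460 mol.
From the equation the CuSO4·5H2O:H2O mole ratio is 1:5, so n(H2O) = 0.48460 × 5/1 = 2.4230 mol.
Mass of H2O = 2.4230 mol × 18.016 g/mol = 43.653 g.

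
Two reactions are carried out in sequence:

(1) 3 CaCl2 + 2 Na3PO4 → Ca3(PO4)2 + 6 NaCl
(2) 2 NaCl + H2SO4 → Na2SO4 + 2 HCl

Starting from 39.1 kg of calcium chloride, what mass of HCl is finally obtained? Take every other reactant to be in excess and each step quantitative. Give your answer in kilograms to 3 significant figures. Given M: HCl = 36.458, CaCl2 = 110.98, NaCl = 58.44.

25.7 kg

39.1 kg = 39100 g.
n(CaCl2) = 39100 / 110.98 = 352.3 mol.
Step 1 gives a 3:6 ratio of CaCl2 to NaCl, so n(NaCl) = 704.6 mol.
In step 2 the NaCl:HCl ratio is 2:2, so n(HCl) = 704.6 mol.
Mass of HCl = 704.6 × 36.458 = 25690 g = 25.7 kg.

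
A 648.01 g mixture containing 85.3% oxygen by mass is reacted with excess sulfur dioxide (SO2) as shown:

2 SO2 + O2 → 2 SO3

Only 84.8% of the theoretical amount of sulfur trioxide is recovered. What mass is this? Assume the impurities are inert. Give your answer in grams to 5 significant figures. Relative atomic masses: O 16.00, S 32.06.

2345.4 g

Pure O2 available = 648.01 g × 0.853 = 552.753 g.
M(O2) = 2(16.00) = 32.00 g/mol.
M(SO3) = 32.06 + 3(16.00) = 80.06 g/mol.
n(O2) = 552.753 g / 32.00 g/mol = 17.2735 mol.
From the equation the O2:SO3 mole ratio is 1:2, so n(SO3) = 17.2735 × 2/1 = 34.5470 mol.
Mass of SO3 = 34.5470 mol × 80.06 g/mol = 2765.84 g.
Actual mass collected = 2765.84 g × 0.848 = 2345.43 g.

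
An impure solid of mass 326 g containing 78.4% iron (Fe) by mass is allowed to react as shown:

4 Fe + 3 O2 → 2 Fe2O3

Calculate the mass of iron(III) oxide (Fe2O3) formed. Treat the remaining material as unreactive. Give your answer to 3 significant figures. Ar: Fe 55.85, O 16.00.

365 g

Mass of pure Fe = 326 g × 0.784 = 255.6 g.
M(Fe) = 55.85 g/mol.
M(Fe2O3) = 2(55.85) + 3(16.00) = 159.70 g/mol.
n(Fe) = 255.6 g / 55.85 g/mol = 4.576 mol.
From the equation the Fe:Fe2O3 mole ratio is 4:2, so n(Fe2O3) = 4.576 × 2/4 = 2.288 mol.
Mass of Fe2O3 = 2.288 mol × 159.70 g/mol = 365.4 g.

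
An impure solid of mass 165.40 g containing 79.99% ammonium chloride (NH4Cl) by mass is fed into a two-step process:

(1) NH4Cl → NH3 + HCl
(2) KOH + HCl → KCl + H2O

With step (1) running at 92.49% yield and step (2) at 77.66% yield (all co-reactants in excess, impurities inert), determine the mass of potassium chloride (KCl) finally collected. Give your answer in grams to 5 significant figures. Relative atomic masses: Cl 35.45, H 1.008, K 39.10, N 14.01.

Pure NH4Cl = 165.40 × 0.7999 = 132.303 g.
M(NH4Cl) = 14.01 + 4(1.008) + 35.45 = 53.492 g/mol.
M(KCl) = 39.10 + 35.45 = 74.55 g/mol.
n(NH4Cl) = 132.303 / 53.492 = 2.47333 mol.
Step 1 (NH4Cl:HCl = 1:1): theoretical n(HCl) = 2.47333 mol; at 92.49% yield, n(HCl) = 2.28758 mol.
Step 2 (HCl:KCl = 1:1): theoretical n(KCl) = 2.28758 mol, so theoretical mass = 2.28758 × 74.55 = 170.539 g.
At 77.66% yield, actual mass of KCl = 170.539 × 0.7766 = 132.441 g.

132.44 g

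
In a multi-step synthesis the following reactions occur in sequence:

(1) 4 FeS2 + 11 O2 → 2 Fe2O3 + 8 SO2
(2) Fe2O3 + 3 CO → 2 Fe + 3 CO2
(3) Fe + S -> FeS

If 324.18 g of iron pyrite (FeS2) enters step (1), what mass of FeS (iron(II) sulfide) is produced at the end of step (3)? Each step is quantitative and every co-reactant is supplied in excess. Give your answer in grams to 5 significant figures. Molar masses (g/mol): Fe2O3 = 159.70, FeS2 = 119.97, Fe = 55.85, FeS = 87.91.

n(FeS2) = 324.18 / 119.97 = 2.70218 mol.
Reaction (1): FeS2→Fe2O3 ratio 4:2 ⇒ n(Fe2O3) = 1.35109 mol.
Reaction (2): Fe2O3→Fe ratio 1:2 ⇒ n(Fe) = 2.70218 mol.
Reaction (3): Fe→FeS ratio 1:1 ⇒ n(FeS) = 2.70218 mol.
Mass of FeS = 2.70218 × 87.91 = 237.548 g.

237.55 g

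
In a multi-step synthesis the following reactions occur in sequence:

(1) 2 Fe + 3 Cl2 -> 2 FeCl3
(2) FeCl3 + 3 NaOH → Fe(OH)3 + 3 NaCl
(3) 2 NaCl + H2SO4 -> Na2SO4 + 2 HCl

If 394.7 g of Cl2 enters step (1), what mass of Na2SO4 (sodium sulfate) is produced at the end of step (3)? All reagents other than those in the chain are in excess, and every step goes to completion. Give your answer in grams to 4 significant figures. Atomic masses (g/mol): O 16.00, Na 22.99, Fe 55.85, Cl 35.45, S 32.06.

790.7 g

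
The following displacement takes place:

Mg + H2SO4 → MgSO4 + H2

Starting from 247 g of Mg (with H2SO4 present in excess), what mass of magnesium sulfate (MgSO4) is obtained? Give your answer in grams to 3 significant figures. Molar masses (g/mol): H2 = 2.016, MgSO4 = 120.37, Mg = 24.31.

n(Mg) = 247.0 g / 24.31 g/mol = 10.16 mol.
From the equation the Mg:MgSO4 mole ratio is 1:1, so n(MgSO4) = 10.16 × 1/1 = 10.16 mol.
Mass of MgSO4 = 10.16 mol × 120.37 g/mol = 1223 g.

1220 g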